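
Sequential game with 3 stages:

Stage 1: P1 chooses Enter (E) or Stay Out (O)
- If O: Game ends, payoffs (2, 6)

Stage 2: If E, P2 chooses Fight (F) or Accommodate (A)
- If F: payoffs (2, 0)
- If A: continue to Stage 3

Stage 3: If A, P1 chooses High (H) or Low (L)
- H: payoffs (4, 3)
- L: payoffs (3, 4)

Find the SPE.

SPE: (E, A, H); Outcome (4, 3)

Work:
Stage 3: P1 chooses H (4 vs 3)
Stage 2: P2: F->0, A->3 (anticipating H). Choose A
Stage 1: P1: O->2, E->4 (anticipating A, H). Choose E
SPE path: E -> A -> H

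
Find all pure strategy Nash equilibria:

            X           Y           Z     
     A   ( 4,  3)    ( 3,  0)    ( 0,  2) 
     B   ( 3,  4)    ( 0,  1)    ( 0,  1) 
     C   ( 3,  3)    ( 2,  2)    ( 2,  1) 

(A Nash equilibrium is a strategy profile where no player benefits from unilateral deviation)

Nash equilibrium: (A, X)

Work:
Best responses:
  P1 vs X: payoffs [4, 3, 3] → best response A (payoff 4)
  P1 vs Y: payoffs [3, 0, 2] → best response A (payoff 3)
  P1 vs Z: payoffs [0, 0, 2] → best response C (payoff 2)
  P2 vs A: payoffs [3, 0, 2] → best response X (payoff 3)
  P2 vs B: payoffs [4, 1, 1] → best response X (payoff 4)
  P2 vs C: payoffs [3, 2, 1] → best response X (payoff 3)
Mutual best responses: (A,X) → Nash equilibria.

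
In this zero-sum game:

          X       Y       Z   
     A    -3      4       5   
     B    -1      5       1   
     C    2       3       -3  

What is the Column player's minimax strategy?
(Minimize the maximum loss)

Column should play X, value = 2

Work:
Column player minimizes Row's maximum payoff:
Column X: max payoff to Row = 2
Column Y: max payoff to Row = 5
Column Z: max payoff to Row = 5
Minimum is 2, achieved by column X.
Minimax strategy: X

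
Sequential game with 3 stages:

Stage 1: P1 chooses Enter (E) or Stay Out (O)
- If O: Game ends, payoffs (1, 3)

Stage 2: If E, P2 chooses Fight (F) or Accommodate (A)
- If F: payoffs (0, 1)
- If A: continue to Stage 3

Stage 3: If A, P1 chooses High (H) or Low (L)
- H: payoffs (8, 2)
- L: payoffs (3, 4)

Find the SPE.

SPE: (E, A, H); Outcome (8, 2)

Work:
Stage 3: P1 chooses H (8 vs 3)
Stage 2: P2: F->1, A->2 (anticipating H). Choose A
Stage 1: P1: O->1, E->8 (anticipating A, H). Choose E
SPE path: E -> A -> H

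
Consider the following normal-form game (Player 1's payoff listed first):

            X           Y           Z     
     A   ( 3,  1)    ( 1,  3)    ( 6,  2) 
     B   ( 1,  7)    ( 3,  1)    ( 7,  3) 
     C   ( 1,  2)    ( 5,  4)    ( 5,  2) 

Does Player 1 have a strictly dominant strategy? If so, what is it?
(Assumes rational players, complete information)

No strictly dominant strategy exists for Player 1

Work:
A strategy strictly dominates another if it gives a strictly higher payoff against every opponent action. Compare each pair of P1's strategies column-by-column:
  A vs B: [3 vs 1, 1 vs 3, 6 vs 7] → A does not strictly dominate B (column Y: 1 ≤ 3)
  A vs C: [3 vs 1, 1 vs 5, 6 vs 5] → A does not strictly dominate C (column Y: 1 ≤ 5)
  B vs A: [1 vs 3, 3 vs 1, 7 vs 6] → B does not strictly dominate A (column X: 1 ≤ 3)
  B vs C: [1 vs 1, 3 vs 5, 7 vs 5] → B does not strictly dominate C (column X: 1 ≤ 1)
  C vs A: [1 vs 3, 5 vs 1, 5 vs 6] → C does not strictly dominate A (column X: 1 ≤ 3)
  C vs B: [1 vs 1, 5 vs 3, 5 vs 7] → C does not strictly dominate B (column X: 1 ≤ 1)
No single strategy strictly dominates all others → no strictly dominant strategy.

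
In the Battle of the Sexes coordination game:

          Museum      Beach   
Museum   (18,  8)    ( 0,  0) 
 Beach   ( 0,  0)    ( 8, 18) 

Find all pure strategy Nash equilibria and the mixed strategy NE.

Pure NE: (Museum, Museum) and (Beach, Beach); Mixed NE: p = 0.6923, q = 0.3077

Work:
Check pure NE:
(Museum, Museum): (18, 8) - no unilateral deviation beneficial
(Beach, Beach): (8, 18) - no unilateral deviation beneficial
Mixed NE: P1 plays Museum with p = 0.6923, P2 plays Museum with q = 0.3077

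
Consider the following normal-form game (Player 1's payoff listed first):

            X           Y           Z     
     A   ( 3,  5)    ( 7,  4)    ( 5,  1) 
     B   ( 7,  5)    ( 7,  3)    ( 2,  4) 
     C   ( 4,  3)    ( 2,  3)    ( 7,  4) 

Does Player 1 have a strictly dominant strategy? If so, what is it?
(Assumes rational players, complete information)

No strictly dominant strategy exists for Player 1

Work:
A strategy strictly dominates another if it gives a strictly higher payoff against every opponent action. Compare each pair of P1's strategies column-by-column:
  A vs B: [3 vs 7, 7 vs 7, 5 vs 2] → A does not strictly dominate B (column X: 3 ≤ 7)
  A vs C: [3 vs 4, 7 vs 2, 5 vs 7] → A does not strictly dominate C (column X: 3 ≤ 4)
  B vs A: [7 vs 3, 7 vs 7, 2 vs 5] → B does not strictly dominate A (column Y: 7 ≤ 7)
  B vs C: [7 vs 4, 7 vs 2, 2 vs 7] → B does not strictly dominate C (column Z: 2 ≤ 7)
  C vs A: [4 vs 3, 2 vs 7, 7 vs 5] → C does not strictly dominate A (column Y: 2 ≤ 7)
  C vs B: [4 vs 7, 2 vs 7, 7 vs 2] → C does not strictly dominate B (column X: 4 ≤ 7)
No single strategy strictly dominates all others → no strictly dominant strategy.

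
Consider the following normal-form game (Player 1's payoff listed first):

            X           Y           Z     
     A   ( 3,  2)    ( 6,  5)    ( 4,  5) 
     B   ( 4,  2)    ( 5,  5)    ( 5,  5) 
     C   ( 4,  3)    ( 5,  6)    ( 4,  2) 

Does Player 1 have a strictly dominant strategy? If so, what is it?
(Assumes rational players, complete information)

No strictly dominant strategy exists for Player 1

Work:
A strategy strictly dominates another if it gives a strictly higher payoff against every opponent action. Compare each pair of P1's strategies column-by-column:
  A vs B: [3 vs 4, 6 vs 5, 4 vs 5] → A does not strictly dominate B (column X: 3 ≤ 4)
  A vs C: [3 vs 4, 6 vs 5, 4 vs 4] → A does not strictly dominate C (column X: 3 ≤ 4)
  B vs A: [4 vs 3, 5 vs 6, 5 vs 4] → B does not strictly dominate A (column Y: 5 ≤ 6)
  B vs C: [4 vs 4, 5 vs 5, 5 vs 4] → B does not strictly dominate C (column X: 4 ≤ 4)
  C vs A: [4 vs 3, 5 vs 6, 4 vs 4] → C does not strictly dominate A (column Y: 5 ≤ 6)
  C vs B: [4 vs 4, 5 vs 5, 4 vs 5] → C does not strictly dominate B (column X: 4 ≤ 4)
No single strategy strictly dominates all others → no strictly dominant strategy.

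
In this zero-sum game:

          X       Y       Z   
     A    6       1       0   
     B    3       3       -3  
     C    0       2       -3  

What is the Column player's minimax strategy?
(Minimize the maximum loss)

Column should play Z, value = 0

Work:
Column player minimizes Row's maximum payoff:
Column X: max payoff to Row = 6
Column Y: max payoff to Row = 3
Column Z: max payoff to Row = 0
Minimum is 0, achieved by column Z.
Minimax strategy: Z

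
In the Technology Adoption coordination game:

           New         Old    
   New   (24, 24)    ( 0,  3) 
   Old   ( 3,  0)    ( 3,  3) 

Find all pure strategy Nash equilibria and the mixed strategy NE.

Pure NE: (New, New) and (Old, Old); Mixed NE: p = 0.125, q = 0.125

Work:
Check pure NE:
(New, New): (24, 24) - no unilateral deviation beneficial
(Old, Old): (3, 3) - no unilateral deviation beneficial
Mixed NE: P1 plays New with p = 0.125, P2 plays New with q = 0.125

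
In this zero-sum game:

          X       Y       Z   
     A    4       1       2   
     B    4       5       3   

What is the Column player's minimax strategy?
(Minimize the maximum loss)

Column should play Z, value = 3

Work:
Column player minimizes Row's maximum payoff:
Column X: max payoff to Row = 4
Column Y: max payoff to Row = 5
Column Z: max payoff to Row = 3
Minimum is 3, achieved by column Z.
Minimax strategy: Z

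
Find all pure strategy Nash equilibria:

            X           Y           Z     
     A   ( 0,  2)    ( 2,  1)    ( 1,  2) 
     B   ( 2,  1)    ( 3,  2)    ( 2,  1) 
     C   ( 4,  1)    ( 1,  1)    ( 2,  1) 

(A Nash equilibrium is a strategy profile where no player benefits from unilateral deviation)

Nash equilibrium: (B, Y), (C, X), (C, Z)

Work:
Best responses:
  P1 vs X: payoffs [0, 2, 4] → best response C (payoff 4)
  P1 vs Y: payoffs [2, 3, 1] → best response B (payoff 3)
  P1 vs Z: payoffs [1, 2, 2] → best response B/C (payoff 2)
  P2 vs A: payoffs [2, 1, 2] → best response X/Z (payoff 2)
  P2 vs B: payoffs [1, 2, 1] → best response Y (payoff 2)
  P2 vs C: payoffs [1, 1, 1] → best response X/Y/Z (payoff 1)
Mutual best responses: (B,Y), (C,X), (C,Z) → Nash equilibria.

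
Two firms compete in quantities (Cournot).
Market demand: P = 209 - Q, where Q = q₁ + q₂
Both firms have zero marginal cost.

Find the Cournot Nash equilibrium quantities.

q₁* = q₂* = 69.67; P* = 69.67

Work:
Profit: π_i = P·q_i = (a - q_i - q_j)·q_i
FOC: ∂π_i/∂q_i = a - 2q_i - q_j = 0
Reaction function: q_i = (209 - q_j)/2
Symmetry: q* = 209/3 = 69.67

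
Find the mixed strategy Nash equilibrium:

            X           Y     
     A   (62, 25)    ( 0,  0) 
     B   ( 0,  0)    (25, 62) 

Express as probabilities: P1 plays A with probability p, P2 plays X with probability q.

p = 0.7126, q = 0.2874

Work:
Find probabilities that make opponent indifferent:
P2 chooses q to make P1 indifferent between A and B
P1 chooses p to make P2 indifferent between X and Y
Mixed NE: P1 plays (A: 0.7126, B: 0.2874), P2 plays (X: 0.2874, Y: 0.7126)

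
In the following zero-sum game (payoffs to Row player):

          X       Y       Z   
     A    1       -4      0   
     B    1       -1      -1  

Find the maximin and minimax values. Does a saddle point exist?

Maximin = -1, Minimax = -1, Saddle: True

Work:
Row minimums: [-4, -1] → maximin = -1
Column maximums: [1, -1, 0] → minimax = -1
Saddle point exists! Game value = -1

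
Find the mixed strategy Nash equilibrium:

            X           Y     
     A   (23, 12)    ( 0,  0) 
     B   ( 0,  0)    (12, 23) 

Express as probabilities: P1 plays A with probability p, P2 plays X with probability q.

p = 0.6571, q = 0.3429

Work:
Find probabilities that make opponent indifferent:
P2 chooses q to make P1 indifferent between A and B
P1 chooses p to make P2 indifferent between X and Y
Mixed NE: P1 plays (A: 0.6571, B: 0.3429), P2 plays (X: 0.3429, Y: 0.6571)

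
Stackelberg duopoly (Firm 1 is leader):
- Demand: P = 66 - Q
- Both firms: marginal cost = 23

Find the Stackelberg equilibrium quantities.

q₁* (leader) = 21.5, q₂* (follower) = 10.75

Work:
Follower's reaction: q₂ = (a - c - q₁)/2
Leader substitutes: π₁ = q₁·(a - q₁ - (a-c-q₁)/2 - c)
FOC: q₁* = (66 - 23)/2 = 21.50
Then: q₂* = (66 - 23 - 21.5)/2 = 10.75
Leader has first-mover advantage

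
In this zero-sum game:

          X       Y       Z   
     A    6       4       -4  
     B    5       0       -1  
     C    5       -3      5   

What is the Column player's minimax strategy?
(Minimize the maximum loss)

Column should play Y, value = 4

Work:
Column player minimizes Row's maximum payoff:
Column X: max payoff to Row = 6
Column Y: max payoff to Row = 4
Column Z: max payoff to Row = 5
Minimum is 4, achieved by column Y.
Minimax strategy: Y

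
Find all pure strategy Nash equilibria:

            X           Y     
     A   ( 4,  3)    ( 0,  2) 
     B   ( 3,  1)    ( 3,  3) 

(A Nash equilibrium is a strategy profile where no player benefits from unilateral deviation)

Nash equilibrium: (A, X), (B, Y)

Work:
Best responses:
  P1 vs X: payoffs [4, 3] → best response A (payoff 4)
  P1 vs Y: payoffs [0, 3] → best response B (payoff 3)
  P2 vs A: payoffs [3, 2] → best response X (payoff 3)
  P2 vs B: payoffs [1, 3] → best response Y (payoff 3)
Mutual best responses: (A,X), (B,Y) → Nash equilibria.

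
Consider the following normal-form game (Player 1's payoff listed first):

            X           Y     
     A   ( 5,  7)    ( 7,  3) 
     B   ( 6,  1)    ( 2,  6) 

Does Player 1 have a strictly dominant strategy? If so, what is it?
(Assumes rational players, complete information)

No strictly dominant strategy exists for Player 1

Work:
A strategy strictly dominates another if it gives a strictly higher payoff against every opponent action. Compare each pair of P1's strategies column-by-column:
  A vs B: [5 vs 6, 7 vs 2] → A does not strictly dominate B (column X: 5 ≤ 6)
  B vs A: [6 vs 5, 2 vs 7] → B does not strictly dominate A (column Y: 2 ≤ 7)
No single strategy strictly dominates all others → no strictly dominant strategy.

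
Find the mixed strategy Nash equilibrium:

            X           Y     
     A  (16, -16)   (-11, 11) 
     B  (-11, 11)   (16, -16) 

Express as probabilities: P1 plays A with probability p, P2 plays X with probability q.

p = 0.5, q = 0.5

Work:
Find probabilities that make opponent indifferent:
P2 chooses q to make P1 indifferent between A and B
P1 chooses p to make P2 indifferent between X and Y
Mixed NE: P1 plays (A: 0.5, B: 0.5), P2 plays (X: 0.5, Y: 0.5)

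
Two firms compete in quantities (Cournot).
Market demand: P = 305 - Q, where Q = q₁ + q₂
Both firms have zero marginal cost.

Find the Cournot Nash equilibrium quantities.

q₁* = q₂* = 101.67; P* = 101.67

Work:
Profit: π_i = P·q_i = (a - q_i - q_j)·q_i
FOC: ∂π_i/∂q_i = a - 2q_i - q_j = 0
Reaction function: q_i = (305 - q_j)/2
Symmetry: q* = 305/3 = 101.67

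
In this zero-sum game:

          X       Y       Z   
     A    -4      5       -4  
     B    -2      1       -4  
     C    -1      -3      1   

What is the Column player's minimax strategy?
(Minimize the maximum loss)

Column should play X, value = -1

Work:
Column player minimizes Row's maximum payoff:
Column X: max payoff to Row = -1
Column Y: max payoff to Row = 5
Column Z: max payoff to Row = 1
Minimum is -1, achieved by column X.
Minimax strategy: X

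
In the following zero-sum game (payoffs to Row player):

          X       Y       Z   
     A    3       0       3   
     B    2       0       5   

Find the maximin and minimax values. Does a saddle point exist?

Maximin = 0, Minimax = 0, Saddle: True

Work:
Row minimums: [0, 0] → maximin = 0
Column maximums: [3, 0, 5] → minimax = 0
Saddle point exists! Game value = 0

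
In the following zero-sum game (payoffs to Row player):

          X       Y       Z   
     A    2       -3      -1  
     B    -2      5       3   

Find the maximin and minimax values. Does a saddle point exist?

Maximin = -2, Minimax = 2, Saddle: False

Work:
Row minimums: [-3, -2] → maximin = -2
Column maximums: [2, 5, 3] → minimax = 2
No saddle point (maximin ≠ minimax). Mixed strategy needed.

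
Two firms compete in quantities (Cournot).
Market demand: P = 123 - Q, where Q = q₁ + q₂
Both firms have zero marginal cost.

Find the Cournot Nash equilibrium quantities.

q₁* = q₂* = 41.0; P* = 41.0

Work:
Profit: π_i = P·q_i = (a - q_i - q_j)·q_i
FOC: ∂π_i/∂q_i = a - 2q_i - q_j = 0
Reaction function: q_i = (123 - q_j)/2
Symmetry: q* = 123/3 = 41.0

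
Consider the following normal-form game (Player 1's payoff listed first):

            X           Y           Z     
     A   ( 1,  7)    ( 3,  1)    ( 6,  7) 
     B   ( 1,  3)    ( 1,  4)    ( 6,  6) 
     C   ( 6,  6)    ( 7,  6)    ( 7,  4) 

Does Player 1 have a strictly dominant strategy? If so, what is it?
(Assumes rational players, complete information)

Yes, Player 1's strictly dominant strategy is C

Work:
A strategy strictly dominates another if it gives a strictly higher payoff against every opponent action. Compare each pair of P1's strategies column-by-column:
  A vs B: [1 vs 1, 3 vs 1, 6 vs 6] → A does not strictly dominate B (column X: 1 ≤ 1)
  A vs C: [1 vs 6, 3 vs 7, 6 vs 7] → A does not strictly dominate C (column X: 1 ≤ 6)
  B vs A: [1 vs 1, 1 vs 3, 6 vs 6] → B does not strictly dominate A (column X: 1 ≤ 1)
  B vs C: [1 vs 6, 1 vs 7, 6 vs 7] → B does not strictly dominate C (column X: 1 ≤ 6)
  C vs A: [6 vs 1, 7 vs 3, 7 vs 6] → C strictly dominates A
  C vs B: [6 vs 1, 7 vs 1, 7 vs 6] → C strictly dominates B
C strictly dominates every other strategy → strictly dominant.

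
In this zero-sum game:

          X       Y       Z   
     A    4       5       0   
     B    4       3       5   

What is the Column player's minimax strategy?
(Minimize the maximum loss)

Column should play X, value = 4

Work:
Column player minimizes Row's maximum payoff:
Column X: max payoff to Row = 4
Column Y: max payoff to Row = 5
Column Z: max payoff to Row = 5
Minimum is 4, achieved by column X.
Minimax strategy: X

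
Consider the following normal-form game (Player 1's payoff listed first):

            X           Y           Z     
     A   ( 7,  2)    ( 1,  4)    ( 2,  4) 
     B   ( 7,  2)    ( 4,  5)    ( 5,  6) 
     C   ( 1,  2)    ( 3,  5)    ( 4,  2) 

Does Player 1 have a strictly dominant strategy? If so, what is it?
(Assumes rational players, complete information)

No strictly dominant strategy exists for Player 1

Work:
A strategy strictly dominates another if it gives a strictly higher payoff against every opponent action. Compare each pair of P1's strategies column-by-column:
  A vs B: [7 vs 7, 1 vs 4, 2 vs 5] → A does not strictly dominate B (column X: 7 ≤ 7)
  A vs C: [7 vs 1, 1 vs 3, 2 vs 4] → A does not strictly dominate C (column Y: 1 ≤ 3)
  B vs A: [7 vs 7, 4 vs 1, 5 vs 2] → B does not strictly dominate A (column X: 7 ≤ 7)
  B vs C: [7 vs 1, 4 vs 3, 5 vs 4] → B strictly dominates C
  C vs A: [1 vs 7, 3 vs 1, 4 vs 2] → C does not strictly dominate A (column X: 1 ≤ 7)
  C vs B: [1 vs 7, 3 vs 4, 4 vs 5] → C does not strictly dominate B (column X: 1 ≤ 7)
No single strategy strictly dominates all others → no strictly dominant strategy.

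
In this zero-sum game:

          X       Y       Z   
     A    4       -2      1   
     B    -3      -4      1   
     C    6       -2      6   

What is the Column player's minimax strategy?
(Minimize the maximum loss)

Column should play Y, value = -2

Work:
Column player minimizes Row's maximum payoff:
Column X: max payoff to Row = 6
Column Y: max payoff to Row = -2
Column Z: max payoff to Row = 6
Minimum is -2, achieved by column Y.
Minimax strategy: Y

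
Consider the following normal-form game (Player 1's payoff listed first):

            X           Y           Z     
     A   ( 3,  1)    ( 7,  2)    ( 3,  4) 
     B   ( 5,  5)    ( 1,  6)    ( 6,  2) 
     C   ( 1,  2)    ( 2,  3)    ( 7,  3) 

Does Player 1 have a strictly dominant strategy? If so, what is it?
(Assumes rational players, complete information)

No strictly dominant strategy exists for Player 1

Work:
A strategy strictly dominates another if it gives a strictly higher payoff against every opponent action. Compare each pair of P1's strategies column-by-column:
  A vs B: [3 vs 5, 7 vs 1, 3 vs 6] → A does not strictly dominate B (column X: 3 ≤ 5)
  A vs C: [3 vs 1, 7 vs 2, 3 vs 7] → A does not strictly dominate C (column Z: 3 ≤ 7)
  B vs A: [5 vs 3, 1 vs 7, 6 vs 3] → B does not strictly dominate A (column Y: 1 ≤ 7)
  B vs C: [5 vs 1, 1 vs 2, 6 vs 7] → B does not strictly dominate C (column Y: 1 ≤ 2)
  C vs A: [1 vs 3, 2 vs 7, 7 vs 3] → C does not strictly dominate A (column X: 1 ≤ 3)
  C vs B: [1 vs 5, 2 vs 1, 7 vs 6] → C does not strictly dominate B (column X: 1 ≤ 5)
No single strategy strictly dominates all others → no strictly dominant strategy.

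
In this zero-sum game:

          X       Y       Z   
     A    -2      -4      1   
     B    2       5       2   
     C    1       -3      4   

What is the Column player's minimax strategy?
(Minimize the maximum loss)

Column should play X, value = 2

Work:
Column player minimizes Row's maximum payoff:
Column X: max payoff to Row = 2
Column Y: max payoff to Row = 5
Column Z: max payoff to Row = 4
Minimum is 2, achieved by column X.
Minimax strategy: X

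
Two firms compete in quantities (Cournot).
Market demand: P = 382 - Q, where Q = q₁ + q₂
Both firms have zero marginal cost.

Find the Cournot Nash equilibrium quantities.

q₁* = q₂* = 127.33; P* = 127.33

Work:
Profit: π_i = P·q_i = (a - q_i - q_j)·q_i
FOC: ∂π_i/∂q_i = a - 2q_i - q_j = 0
Reaction function: q_i = (382 - q_j)/2
Symmetry: q* = 382/3 = 127.33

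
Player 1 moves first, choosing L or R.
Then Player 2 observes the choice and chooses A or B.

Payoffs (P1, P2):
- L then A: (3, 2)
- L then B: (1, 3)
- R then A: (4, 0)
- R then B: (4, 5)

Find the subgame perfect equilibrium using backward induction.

P1 plays R, P2 plays B after L and B after R; Payoff (4, 5)

Work:
Backward induction:
After L: P2 chooses B → P1 gets 1
After R: P2 chooses B → P1 gets 4
P1 chooses R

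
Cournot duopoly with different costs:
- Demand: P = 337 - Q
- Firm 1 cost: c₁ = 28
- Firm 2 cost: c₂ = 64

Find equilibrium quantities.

q₁* = 115.0, q₂* = 79.0

Work:
Reaction: q₁ = (337 - 28 - q₂)/2
Reaction: q₂ = (337 - 64 - q₁)/2
Solve simultaneously:
q₁* = (337 - 2×28 + 64)/3 = 115.0
q₂* = (337 - 2×64 + 28)/3 = 79.0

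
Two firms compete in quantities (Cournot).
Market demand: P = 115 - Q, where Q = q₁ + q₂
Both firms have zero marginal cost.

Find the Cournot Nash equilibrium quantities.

q₁* = q₂* = 38.33; P* = 38.33

Work:
Profit: π_i = P·q_i = (a - q_i - q_j)·q_i
FOC: ∂π_i/∂q_i = a - 2q_i - q_j = 0
Reaction function: q_i = (115 - q_j)/2
Symmetry: q* = 115/3 = 38.33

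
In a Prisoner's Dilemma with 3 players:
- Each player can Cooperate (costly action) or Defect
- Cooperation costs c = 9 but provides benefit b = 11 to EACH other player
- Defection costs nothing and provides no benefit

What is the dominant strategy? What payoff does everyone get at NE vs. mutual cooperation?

Dominant: Defect; NE payoff = 0; Coop payoff = 13

Work:
Defect dominates (saves cost c = 9, benefit to others is external)
NE: All defect → everyone gets 0
If all cooperate: each receives (2)×11 - 9 = 13
Social dilemma: 13 > 0 but NE gives 0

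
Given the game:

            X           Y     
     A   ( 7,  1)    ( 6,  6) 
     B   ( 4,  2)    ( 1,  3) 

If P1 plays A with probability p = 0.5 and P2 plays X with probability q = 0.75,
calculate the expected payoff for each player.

E[P1] = 5.0, E[P2] = 2.25

Work:
E[P1] = p·q·π₁(A,X) + p·(1-q)·π₁(A,Y) + (1-p)·q·π₁(B,X) + (1-p)·(1-q)·π₁(B,Y)
= 0.5·0.75·7 + 0.5·0.25·6 + 0.5·0.75·4 + 0.5·0.25·1
= 5.0

E[P2] = 2.25 (similar calculation)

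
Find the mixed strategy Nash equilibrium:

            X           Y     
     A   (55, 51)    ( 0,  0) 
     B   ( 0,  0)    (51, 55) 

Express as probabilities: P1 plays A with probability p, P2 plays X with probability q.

p = 0.5189, q = 0.4811

Work:
Find probabilities that make opponent indifferent:
P2 chooses q to make P1 indifferent between A and B
P1 chooses p to make P2 indifferent between X and Y
Mixed NE: P1 plays (A: 0.5189, B: 0.4811), P2 plays (X: 0.4811, Y: 0.5189)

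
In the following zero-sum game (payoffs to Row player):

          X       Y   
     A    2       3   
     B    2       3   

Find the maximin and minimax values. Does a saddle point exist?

Maximin = 2, Minimax = 2, Saddle: True

Work:
Row minimums: [2, 2] → maximin = 2
Column maximums: [2, 3] → minimax = 2
Saddle point exists! Game value = 2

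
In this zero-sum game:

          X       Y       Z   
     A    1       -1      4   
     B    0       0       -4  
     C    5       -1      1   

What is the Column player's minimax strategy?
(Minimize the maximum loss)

Column should play Y, value = 0

Work:
Column player minimizes Row's maximum payoff:
Column X: max payoff to Row = 5
Column Y: max payoff to Row = 0
Column Z: max payoff to Row = 4
Minimum is 0, achieved by column Y.
Minimax strategy: Y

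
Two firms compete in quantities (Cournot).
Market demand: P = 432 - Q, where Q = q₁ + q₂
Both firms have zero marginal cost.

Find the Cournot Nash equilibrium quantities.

q₁* = q₂* = 144.0; P* = 144.0

Work:
Profit: π_i = P·q_i = (a - q_i - q_j)·q_i
FOC: ∂π_i/∂q_i = a - 2q_i - q_j = 0
Reaction function: q_i = (432 - q_j)/2
Symmetry: q* = 432/3 = 144.0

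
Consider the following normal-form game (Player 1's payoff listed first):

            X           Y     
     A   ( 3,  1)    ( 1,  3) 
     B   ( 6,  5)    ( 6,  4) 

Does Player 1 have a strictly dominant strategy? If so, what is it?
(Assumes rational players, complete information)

Yes, Player 1's strictly dominant strategy is B

Work:
A strategy strictly dominates another if it gives a strictly higher payoff against every opponent action. Compare each pair of P1's strategies column-by-column:
  A vs B: [3 vs 6, 1 vs 6] → A does not strictly dominate B (column X: 3 ≤ 6)
  B vs A: [6 vs 3, 6 vs 1] → B strictly dominates A
B strictly dominates every other strategy → strictly dominant.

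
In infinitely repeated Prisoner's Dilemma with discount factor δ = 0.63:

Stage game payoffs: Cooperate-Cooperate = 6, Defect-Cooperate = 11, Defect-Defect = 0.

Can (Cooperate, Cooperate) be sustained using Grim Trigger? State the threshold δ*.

δ* = 0.4545; since δ = 0.63 ≥ 0.4545, cooperation can be sustained

Work:
For Grim Trigger:
Cooperate forever: 6/(1-δ)
Defect then punished: 11 + 0·δ/(1-δ)
Need: 6/(1-δ) ≥ 11 + 0·δ/(1-δ)
Solving: δ ≥ (T-R)/(T-P) = (11-6)/(11-0) = 0.4545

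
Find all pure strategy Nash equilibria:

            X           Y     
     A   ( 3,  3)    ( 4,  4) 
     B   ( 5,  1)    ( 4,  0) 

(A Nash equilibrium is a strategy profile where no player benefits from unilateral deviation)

Nash equilibrium: (A, Y), (B, X)

Work:
Best responses:
  P1 vs X: payoffs [3, 5] → best response B (payoff 5)
  P1 vs Y: payoffs [4, 4] → best response A/B (payoff 4)
  P2 vs A: payoffs [3, 4] → best response Y (payoff 4)
  P2 vs B: payoffs [1, 0] → best response X (payoff 1)
Mutual best responses: (A,Y), (B,X) → Nash equilibria.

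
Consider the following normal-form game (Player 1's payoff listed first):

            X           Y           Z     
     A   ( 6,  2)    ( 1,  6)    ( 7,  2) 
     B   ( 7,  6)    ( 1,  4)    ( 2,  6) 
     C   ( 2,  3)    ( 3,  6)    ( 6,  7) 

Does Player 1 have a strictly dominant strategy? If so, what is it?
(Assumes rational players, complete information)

No strictly dominant strategy exists for Player 1

Work:
A strategy strictly dominates another if it gives a strictly higher payoff against every opponent action. Compare each pair of P1's strategies column-by-column:
  A vs B: [6 vs 7, 1 vs 1, 7 vs 2] → A does not strictly dominate B (column X: 6 ≤ 7)
  A vs C: [6 vs 2, 1 vs 3, 7 vs 6] → A does not strictly dominate C (column Y: 1 ≤ 3)
  B vs A: [7 vs 6, 1 vs 1, 2 vs 7] → B does not strictly dominate A (column Y: 1 ≤ 1)
  B vs C: [7 vs 2, 1 vs 3, 2 vs 6] → B does not strictly dominate C (column Y: 1 ≤ 3)
  C vs A: [2 vs 6, 3 vs 1, 6 vs 7] → C does not strictly dominate A (column X: 2 ≤ 6)
  C vs B: [2 vs 7, 3 vs 1, 6 vs 2] → C does not strictly dominate B (column X: 2 ≤ 7)
No single strategy strictly dominates all others → no strictly dominant strategy.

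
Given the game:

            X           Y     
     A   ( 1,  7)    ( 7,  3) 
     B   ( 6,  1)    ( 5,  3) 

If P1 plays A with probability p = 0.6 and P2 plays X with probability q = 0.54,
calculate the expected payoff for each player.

E[P1] = 4.472, E[P2] = 3.864

Work:
E[P1] = p·q·π₁(A,X) + p·(1-q)·π₁(A,Y) + (1-p)·q·π₁(B,X) + (1-p)·(1-q)·π₁(B,Y)
= 0.6·0.54·1 + 0.6·0.46·7 + 0.4·0.54·6 + 0.4·0.46·5
= 4.472

E[P2] = 3.864 (similar calculation)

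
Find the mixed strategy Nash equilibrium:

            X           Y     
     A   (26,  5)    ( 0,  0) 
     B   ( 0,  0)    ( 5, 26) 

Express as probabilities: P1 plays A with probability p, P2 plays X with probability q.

p = 0.8387, q = 0.1613

Work:
Find probabilities that make opponent indifferent:
P2 chooses q to make P1 indifferent between A and B
P1 chooses p to make P2 indifferent between X and Y
Mixed NE: P1 plays (A: 0.8387, B: 0.1613), P2 plays (X: 0.1613, Y: 0.8387)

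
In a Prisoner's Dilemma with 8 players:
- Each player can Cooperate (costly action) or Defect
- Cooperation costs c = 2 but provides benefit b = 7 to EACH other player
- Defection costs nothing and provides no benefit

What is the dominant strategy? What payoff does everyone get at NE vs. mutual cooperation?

Dominant: Defect; NE payoff = 0; Coop payoff = 47

Work:
Defect dominates (saves cost c = 2, benefit to others is external)
NE: All defect → everyone gets 0
If all cooperate: each receives (7)×7 - 2 = 47
Social dilemma: 47 > 0 but NE gives 0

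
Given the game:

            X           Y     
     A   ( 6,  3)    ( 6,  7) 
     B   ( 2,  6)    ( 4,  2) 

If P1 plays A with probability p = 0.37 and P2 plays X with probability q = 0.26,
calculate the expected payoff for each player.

E[P1] = 4.4124, E[P2] = 4.1204

Work:
E[P1] = p·q·π₁(A,X) + p·(1-q)·π₁(A,Y) + (1-p)·q·π₁(B,X) + (1-p)·(1-q)·π₁(B,Y)
= 0.37·0.26·6 + 0.37·0.74·6 + 0.63·0.26·2 + 0.63·0.74·4
= 4.4124

E[P2] = 4.1204 (similar calculation)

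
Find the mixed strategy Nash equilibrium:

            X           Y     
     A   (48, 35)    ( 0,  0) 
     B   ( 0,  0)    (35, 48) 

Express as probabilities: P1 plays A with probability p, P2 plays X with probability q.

p = 0.5783, q = 0.4217

Work:
Find probabilities that make opponent indifferent:
P2 chooses q to make P1 indifferent between A and B
P1 chooses p to make P2 indifferent between X and Y
Mixed NE: P1 plays (A: 0.5783, B: 0.4217), P2 plays (X: 0.4217, Y: 0.5783)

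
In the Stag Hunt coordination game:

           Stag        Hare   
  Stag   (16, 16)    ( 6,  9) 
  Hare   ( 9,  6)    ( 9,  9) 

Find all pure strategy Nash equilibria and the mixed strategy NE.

Pure NE: (Stag, Stag) and (Hare, Hare); Mixed NE: p = 0.3, q = 0.3

Work:
Check pure NE:
(Stag, Stag): (16, 16) - no unilateral deviation beneficial
(Hare, Hare): (9, 9) - no unilateral deviation beneficial
Mixed NE: P1 plays Stag with p = 0.3, P2 plays Stag with q = 0.3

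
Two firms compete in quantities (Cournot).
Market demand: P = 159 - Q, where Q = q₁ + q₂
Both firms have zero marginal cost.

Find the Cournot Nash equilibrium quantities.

q₁* = q₂* = 53.0; P* = 53.0

Work:
Profit: π_i = P·q_i = (a - q_i - q_j)·q_i
FOC: ∂π_i/∂q_i = a - 2q_i - q_j = 0
Reaction function: q_i = (159 - q_j)/2
Symmetry: q* = 159/3 = 53.0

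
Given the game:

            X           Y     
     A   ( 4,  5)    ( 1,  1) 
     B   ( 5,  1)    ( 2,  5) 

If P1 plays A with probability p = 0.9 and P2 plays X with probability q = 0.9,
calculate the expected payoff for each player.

E[P1] = 3.8, E[P2] = 4.28

Work:
E[P1] = p·q·π₁(A,X) + p·(1-q)·π₁(A,Y) + (1-p)·q·π₁(B,X) + (1-p)·(1-q)·π₁(B,Y)
= 0.9·0.9·4 + 0.9·0.1·1 + 0.1·0.9·5 + 0.1·0.1·2
= 3.8

E[P2] = 4.28 (similar calculation)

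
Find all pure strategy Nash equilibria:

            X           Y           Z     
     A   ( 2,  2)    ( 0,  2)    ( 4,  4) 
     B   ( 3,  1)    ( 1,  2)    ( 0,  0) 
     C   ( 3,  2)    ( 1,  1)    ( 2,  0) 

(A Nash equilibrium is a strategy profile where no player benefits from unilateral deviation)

Nash equilibrium: (A, Z), (B, Y), (C, X)

Work:
Best responses:
  P1 vs X: payoffs [2, 3, 3] → best response B/C (payoff 3)
  P1 vs Y: payoffs [0, 1, 1] → best response B/C (payoff 1)
  P1 vs Z: payoffs [4, 0, 2] → best response A (payoff 4)
  P2 vs A: payoffs [2, 2, 4] → best response Z (payoff 4)
  P2 vs B: payoffs [1, 2, 0] → best response Y (payoff 2)
  P2 vs C: payoffs [2, 1, 0] → best response X (payoff 2)
Mutual best responses: (A,Z), (B,Y), (C,X) → Nash equilibria.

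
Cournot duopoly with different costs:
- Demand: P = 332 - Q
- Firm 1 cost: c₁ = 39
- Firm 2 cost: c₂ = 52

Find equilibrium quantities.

q₁* = 102.0, q₂* = 89.0

Work:
Reaction: q₁ = (332 - 39 - q₂)/2
Reaction: q₂ = (332 - 52 - q₁)/2
Solve simultaneously:
q₁* = (332 - 2×39 + 52)/3 = 102.0
q₂* = (332 - 2×52 + 39)/3 = 89.0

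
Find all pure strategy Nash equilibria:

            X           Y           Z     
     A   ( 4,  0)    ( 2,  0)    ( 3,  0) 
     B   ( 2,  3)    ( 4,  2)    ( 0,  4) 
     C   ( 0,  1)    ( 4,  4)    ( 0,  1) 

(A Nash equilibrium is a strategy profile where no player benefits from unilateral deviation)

Nash equilibrium: (A, X), (A, Z), (C, Y)

Work:
Best responses:
  P1 vs X: payoffs [4, 2, 0] → best response A (payoff 4)
  P1 vs Y: payoffs [2, 4, 4] → best response B/C (payoff 4)
  P1 vs Z: payoffs [3, 0, 0] → best response A (payoff 3)
  P2 vs A: payoffs [0, 0, 0] → best response X/Y/Z (payoff 0)
  P2 vs B: payoffs [3, 2, 4] → best response Z (payoff 4)
  P2 vs C: payoffs [1, 4, 1] → best response Y (payoff 4)
Mutual best responses: (A,X), (A,Z), (C,Y) → Nash equilibria.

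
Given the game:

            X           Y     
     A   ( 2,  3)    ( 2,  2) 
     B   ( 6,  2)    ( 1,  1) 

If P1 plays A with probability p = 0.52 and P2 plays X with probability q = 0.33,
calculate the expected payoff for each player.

E[P1] = 2.312, E[P2] = 1.85

Work:
E[P1] = p·q·π₁(A,X) + p·(1-q)·π₁(A,Y) + (1-p)·q·π₁(B,X) + (1-p)·(1-q)·π₁(B,Y)
= 0.52·0.33·2 + 0.52·0.67·2 + 0.48·0.33·6 + 0.48·0.67·1
= 2.312

E[P2] = 1.85 (similar calculation)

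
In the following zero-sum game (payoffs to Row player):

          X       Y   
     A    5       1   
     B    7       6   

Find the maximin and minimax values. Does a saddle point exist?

Maximin = 6, Minimax = 6, Saddle: True

Work:
Row minimums: [1, 6] → maximin = 6
Column maximums: [7, 6] → minimax = 6
Saddle point exists! Game value = 6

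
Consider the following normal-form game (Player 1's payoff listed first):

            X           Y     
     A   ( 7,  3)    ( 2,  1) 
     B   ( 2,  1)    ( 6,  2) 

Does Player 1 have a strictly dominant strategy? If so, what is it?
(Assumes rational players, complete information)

No strictly dominant strategy exists for Player 1

Work:
A strategy strictly dominates another if it gives a strictly higher payoff against every opponent action. Compare each pair of P1's strategies column-by-column:
  A vs B: [7 vs 2, 2 vs 6] → A does not strictly dominate B (column Y: 2 ≤ 6)
  B vs A: [2 vs 7, 6 vs 2] → B does not strictly dominate A (column X: 2 ≤ 7)
No single strategy strictly dominates all others → no strictly dominant strategy.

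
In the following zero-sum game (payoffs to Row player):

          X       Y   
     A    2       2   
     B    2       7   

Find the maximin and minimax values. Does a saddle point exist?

Maximin = 2, Minimax = 2, Saddle: True

Work:
Row minimums: [2, 2] → maximin = 2
Column maximums: [2, 7] → minimax = 2
Saddle point exists! Game value = 2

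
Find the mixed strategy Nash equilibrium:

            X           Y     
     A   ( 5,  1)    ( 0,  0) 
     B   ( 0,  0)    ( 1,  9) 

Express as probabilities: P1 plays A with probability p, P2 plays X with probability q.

p = 0.9, q = 0.1667

Work:
Find probabilities that make opponent indifferent:
P2 chooses q to make P1 indifferent between A and B
P1 chooses p to make P2 indifferent between X and Y
Mixed NE: P1 plays (A: 0.9, B: 0.1), P2 plays (X: 0.1667, Y: 0.8333)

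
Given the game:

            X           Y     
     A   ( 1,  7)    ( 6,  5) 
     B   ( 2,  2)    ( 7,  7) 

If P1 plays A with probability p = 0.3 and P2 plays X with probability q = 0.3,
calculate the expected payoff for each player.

E[P1] = 5.2, E[P2] = 5.53

Work:
E[P1] = p·q·π₁(A,X) + p·(1-q)·π₁(A,Y) + (1-p)·q·π₁(B,X) + (1-p)·(1-q)·π₁(B,Y)
= 0.3·0.3·1 + 0.3·0.7·6 + 0.7·0.3·2 + 0.7·0.7·7
= 5.2

E[P2] = 5.53 (similar calculation)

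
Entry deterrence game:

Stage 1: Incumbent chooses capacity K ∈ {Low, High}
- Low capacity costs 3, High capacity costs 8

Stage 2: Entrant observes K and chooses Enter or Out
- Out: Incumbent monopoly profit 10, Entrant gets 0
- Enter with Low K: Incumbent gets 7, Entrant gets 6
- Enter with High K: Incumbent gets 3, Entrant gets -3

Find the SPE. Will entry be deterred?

SPE: (Low, Enter|Low, Out|High); Entry not deterred. Incumbent net profit = 4, Entrant gets 6

Work:
After Low K: Entrant enters (6 > 0)
After High K: Entrant stays out (-3 < 0)
Incumbent: Low → 7−3=4, High → 10−8=2
Incumbent chooses Low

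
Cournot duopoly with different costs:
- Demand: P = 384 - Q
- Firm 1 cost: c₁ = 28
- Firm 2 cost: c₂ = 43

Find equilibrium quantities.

q₁* = 123.67, q₂* = 108.67

Work:
Reaction: q₁ = (384 - 28 - q₂)/2
Reaction: q₂ = (384 - 43 - q₁)/2
Solve simultaneously:
q₁* = (384 - 2×28 + 43)/3 = 123.67
q₂* = (384 - 2×43 + 28)/3 = 108.67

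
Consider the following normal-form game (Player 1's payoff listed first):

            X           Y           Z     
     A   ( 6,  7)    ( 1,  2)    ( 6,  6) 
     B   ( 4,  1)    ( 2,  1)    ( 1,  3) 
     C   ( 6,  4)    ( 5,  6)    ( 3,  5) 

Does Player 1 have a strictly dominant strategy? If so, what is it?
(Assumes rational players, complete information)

No strictly dominant strategy exists for Player 1

Work:
A strategy strictly dominates another if it gives a strictly higher payoff against every opponent action. Compare each pair of P1's strategies column-by-column:
  A vs B: [6 vs 4, 1 vs 2, 6 vs 1] → A does not strictly dominate B (column Y: 1 ≤ 2)
  A vs C: [6 vs 6, 1 vs 5, 6 vs 3] → A does not strictly dominate C (column X: 6 ≤ 6)
  B vs A: [4 vs 6, 2 vs 1, 1 vs 6] → B does not strictly dominate A (column X: 4 ≤ 6)
  B vs C: [4 vs 6, 2 vs 5, 1 vs 3] → B does not strictly dominate C (column X: 4 ≤ 6)
  C vs A: [6 vs 6, 5 vs 1, 3 vs 6] → C does not strictly dominate A (column X: 6 ≤ 6)
  C vs B: [6 vs 4, 5 vs 2, 3 vs 1] → C strictly dominates B
No single strategy strictly dominates all others → no strictly dominant strategy.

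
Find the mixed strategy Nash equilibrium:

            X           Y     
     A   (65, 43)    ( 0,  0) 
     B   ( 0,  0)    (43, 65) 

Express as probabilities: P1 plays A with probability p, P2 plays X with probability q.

p = 0.6019, q = 0.3981

Work:
Find probabilities that make opponent indifferent:
P2 chooses q to make P1 indifferent between A and B
P1 chooses p to make P2 indifferent between X and Y
Mixed NE: P1 plays (A: 0.6019, B: 0.3981), P2 plays (X: 0.3981, Y: 0.6019)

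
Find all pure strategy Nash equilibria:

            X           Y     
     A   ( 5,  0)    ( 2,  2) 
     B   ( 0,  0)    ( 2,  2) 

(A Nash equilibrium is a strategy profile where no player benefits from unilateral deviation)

Nash equilibrium: (A, Y), (B, Y)

Work:
Best responses:
  P1 vs X: payoffs [5, 0] → best response A (payoff 5)
  P1 vs Y: payoffs [2, 2] → best response A/B (payoff 2)
  P2 vs A: payoffs [0, 2] → best response Y (payoff 2)
  P2 vs B: payoffs [0, 2] → best response Y (payoff 2)
Mutual best responses: (A,Y), (B,Y) → Nash equilibria.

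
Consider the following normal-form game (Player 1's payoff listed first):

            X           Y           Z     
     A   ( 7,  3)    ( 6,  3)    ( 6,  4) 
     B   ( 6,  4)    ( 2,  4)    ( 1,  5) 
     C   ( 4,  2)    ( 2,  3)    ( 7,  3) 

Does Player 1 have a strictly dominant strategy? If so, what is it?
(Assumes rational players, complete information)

No strictly dominant strategy exists for Player 1

Work:
A strategy strictly dominates another if it gives a strictly higher payoff against every opponent action. Compare each pair of P1's strategies column-by-column:
  A vs B: [7 vs 6, 6 vs 2, 6 vs 1] → A strictly dominates B
  A vs C: [7 vs 4, 6 vs 2, 6 vs 7] → A does not strictly dominate C (column Z: 6 ≤ 7)
  B vs A: [6 vs 7, 2 vs 6, 1 vs 6] → B does not strictly dominate A (column X: 6 ≤ 7)
  B vs C: [6 vs 4, 2 vs 2, 1 vs 7] → B does not strictly dominate C (column Y: 2 ≤ 2)
  C vs A: [4 vs 7, 2 vs 6, 7 vs 6] → C does not strictly dominate A (column X: 4 ≤ 7)
  C vs B: [4 vs 6, 2 vs 2, 7 vs 1] → C does not strictly dominate B (column X: 4 ≤ 6)
No single strategy strictly dominates all others → no strictly dominant strategy.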